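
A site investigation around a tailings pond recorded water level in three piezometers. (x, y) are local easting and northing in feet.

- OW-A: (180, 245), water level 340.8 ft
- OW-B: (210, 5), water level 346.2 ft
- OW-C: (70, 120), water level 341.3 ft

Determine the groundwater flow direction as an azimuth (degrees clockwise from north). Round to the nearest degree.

Differences from OW-A: to OW-B (Δx, Δy, Δh) = (30, -240, +5.4); to OW-C = (-110, -125, +0.5).
Solve a·Δx + b·Δy = Δh: det = 30·(-125) − (-110)·(-240) = -30150.
∂h/∂x = [(+5.4)·(-125) − (+0.5)·(-240)] / -30150 = +0.01841
∂h/∂y = [30·(+0.5) − (-110)·(+5.4)] / -30150 = -0.02020
Flow direction (−∇h) has components (-0.01841 E, +0.02020 N).
Azimuth = atan2(E, N) = atan2(-0.01841, +0.02020) = 317.7° ≈ 318°.

318°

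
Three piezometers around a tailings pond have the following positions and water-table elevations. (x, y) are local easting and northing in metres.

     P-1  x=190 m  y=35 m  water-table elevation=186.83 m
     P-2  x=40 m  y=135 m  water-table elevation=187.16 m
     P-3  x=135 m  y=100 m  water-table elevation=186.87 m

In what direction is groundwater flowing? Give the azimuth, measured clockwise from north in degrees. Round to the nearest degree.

With h = a·x + b·y + c and P-1 as origin, the differences give:
  (-150)·a + 100·b = +0.33
  (-55)·a + 65·b = +0.04
Eliminate b (×65 and ×100, subtract): -4250·a = 17.450 → a = ∂h/∂x = -0.004106
Back-substitute: b = ∂h/∂y = -0.002859.
Flow direction (−∇h) has components (+0.004106 E, +0.002859 N).
Azimuth = atan2(E, N) = atan2(+0.004106, +0.002859) = 55.2° ≈ 055°.

055°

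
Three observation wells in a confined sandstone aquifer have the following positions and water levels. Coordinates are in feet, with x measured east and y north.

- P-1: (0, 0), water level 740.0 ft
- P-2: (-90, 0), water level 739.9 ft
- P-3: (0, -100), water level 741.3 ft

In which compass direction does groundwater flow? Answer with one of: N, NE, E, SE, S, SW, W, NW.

N

∂h/∂x = (739.9 − 740.0) / (-90 − 0) = +0.001111
∂h/∂y = (741.3 − 740.0) / (-100 − 0) = -0.01300
Flow = −∇h = (-0.001111 east, +0.01300 north), which points north.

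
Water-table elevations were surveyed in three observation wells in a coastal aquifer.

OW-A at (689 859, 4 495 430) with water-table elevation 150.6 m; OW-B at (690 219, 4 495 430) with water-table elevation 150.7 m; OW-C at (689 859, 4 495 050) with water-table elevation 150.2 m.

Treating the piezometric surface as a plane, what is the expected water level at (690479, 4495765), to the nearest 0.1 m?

∂h/∂x = (150.7 − 150.6) / (690219 − 689859) = +0.0002778
∂h/∂y = (150.2 − 150.6) / (4495050 − 4495430) = +0.001053
h(690479, 4495765) = 150.6 + (+0.0002778)·(620) + (+0.001053)·(335) = 150.6 +0.172 +0.353 = 151.125 m.

151.1 m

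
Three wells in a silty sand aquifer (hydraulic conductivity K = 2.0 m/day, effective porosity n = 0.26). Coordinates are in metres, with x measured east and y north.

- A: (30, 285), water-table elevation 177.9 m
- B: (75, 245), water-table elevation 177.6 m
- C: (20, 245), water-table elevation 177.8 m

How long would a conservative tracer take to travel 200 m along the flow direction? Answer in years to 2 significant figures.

Differences from A: to B (Δx, Δy, Δh) = (45, -40, -0.3); to C = (-10, -40, -0.1).
Solve a·Δx + b·Δy = Δh: det = 45·(-40) − (-10)·(-40) = -2200.
∂h/∂x = [(-0.3)·(-40) − (-0.1)·(-40)] / -2200 = -0.003636
∂h/∂y = [45·(-0.1) − (-10)·(-0.3)] / -2200 = +0.003409
|∇h| = √(-0.003636² + 0.003409²) = 0.004984
Seepage velocity v = K·i/n = 2.0 × 0.004984 / 0.26 = 0.03834 m/day.
t = 200 / 0.03834 = 5216 days = 14.3 years.

14 years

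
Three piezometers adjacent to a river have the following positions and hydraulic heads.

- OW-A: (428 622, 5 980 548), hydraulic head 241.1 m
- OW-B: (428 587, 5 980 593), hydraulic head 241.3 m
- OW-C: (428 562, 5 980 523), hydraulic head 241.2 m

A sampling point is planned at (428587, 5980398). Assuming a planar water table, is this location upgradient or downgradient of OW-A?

downgradient

With h = a·x + b·y + c and OW-A as origin, the differences give:
  (-35)·a + 45·b = +0.2
  (-60)·a + (-25)·b = +0.1
Eliminate b (×(-25) and ×45, subtract): 3575·a = -9.50 → a = ∂h/∂x = -0.002657
Back-substitute: b = ∂h/∂y = +0.002378.
Head at (428587, 5980398) = 241.1 + (-0.002657)·(-35) + (+0.002378)·(-150) = 240.84 m.
That is lower than the 241.1 m at OW-A, so the point is downgradient.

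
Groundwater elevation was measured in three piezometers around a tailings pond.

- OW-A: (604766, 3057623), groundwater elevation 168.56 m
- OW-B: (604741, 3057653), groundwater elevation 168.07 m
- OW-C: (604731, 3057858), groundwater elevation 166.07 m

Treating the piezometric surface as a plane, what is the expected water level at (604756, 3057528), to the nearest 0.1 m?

Taking OW-A as reference: OW-B−OW-A = (-25, 30, -0.49); OW-C−OW-A = (-35, 235, -2.49).
Solve a·Δx + b·Δy = Δh: det = (-25)·235 − (-35)·30 = -4825.
∂h/∂x = [(-0.49)·235 − (-2.49)·30] / -4825 = +0.008383
∂h/∂y = [(-25)·(-2.49) − (-35)·(-0.49)] / -4825 = -0.009347
h(604756, 3057528) = 168.56 + (+0.008383)·(-10) + (-0.009347)·(-95) = 168.56 -0.084 +0.888 = 169.364 m.

169.4 m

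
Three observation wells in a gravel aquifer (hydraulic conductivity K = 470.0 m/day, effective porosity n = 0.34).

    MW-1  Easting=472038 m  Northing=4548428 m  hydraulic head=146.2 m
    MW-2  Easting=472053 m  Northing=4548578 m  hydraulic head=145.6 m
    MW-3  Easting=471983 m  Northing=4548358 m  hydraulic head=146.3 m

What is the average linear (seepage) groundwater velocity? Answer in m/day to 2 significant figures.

8.0 m/day

With h = a·x + b·y + c and MW-1 as origin, the differences give:
  15·a + 150·b = -0.6
  (-55)·a + (-70)·b = +0.1
Eliminate b (×(-70) and ×150, subtract): 7200·a = 27.00 → a = ∂h/∂x = +0.003750
Back-substitute: b = ∂h/∂y = -0.004375.
|∇h| = √(0.003750² + -0.004375²) = 0.005762
Seepage velocity v = K·i/n = 470.0 × 0.005762 / 0.34 = 7.965 m/day.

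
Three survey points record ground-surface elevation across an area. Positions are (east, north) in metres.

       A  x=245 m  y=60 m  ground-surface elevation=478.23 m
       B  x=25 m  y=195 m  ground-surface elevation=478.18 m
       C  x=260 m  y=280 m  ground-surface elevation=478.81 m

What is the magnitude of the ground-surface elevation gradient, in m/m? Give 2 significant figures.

With z = a·x + b·y + c and A as origin, the differences give:
  (-220)·a + 135·b = -0.05
  15·a + 220·b = +0.58
Eliminate b (×220 and ×135, subtract): -50425·a = -89.300 → a = ∂z/∂x = +0.001771
Back-substitute: b = ∂z/∂y = +0.002516.
|∇f| = √(0.001771² + 0.002516²) = 0.003077 m/m

0.0031 m/m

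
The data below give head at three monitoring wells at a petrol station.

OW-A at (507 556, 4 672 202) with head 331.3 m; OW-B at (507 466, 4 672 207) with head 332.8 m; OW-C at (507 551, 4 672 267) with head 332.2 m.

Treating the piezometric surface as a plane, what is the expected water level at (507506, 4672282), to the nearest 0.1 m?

333.1 m

Differences from OW-A: to OW-B (Δx, Δy, Δh) = (-90, 5, +1.5); to OW-C = (-5, 65, +0.9).
Determinant of the coordinate differences = (-90)·65 − (-5)·5 = -5825.
∂h/∂x = [(+1.5)·65 − (+0.9)·5] / -5825 = -0.01597
∂h/∂y = [(-90)·(+0.9) − (-5)·(+1.5)] / -5825 = +0.01262
h(507506, 4672282) = 331.3 + (-0.01597)·(-50) + (+0.01262)·(80) = 331.3 +0.798 +1.009 = 333.108 m.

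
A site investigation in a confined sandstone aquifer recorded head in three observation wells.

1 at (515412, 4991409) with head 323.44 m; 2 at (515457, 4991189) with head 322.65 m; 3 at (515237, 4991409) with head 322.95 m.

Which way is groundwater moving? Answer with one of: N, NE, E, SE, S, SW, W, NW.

SW

With h = a·x + b·y + c and 1 as origin, the differences give:
  45·a + (-220)·b = -0.79
  (-175)·a + 0·b = -0.49
Eliminate b (×0 and ×(-220), subtract): -38500·a = -107.800 → a = ∂h/∂x = +0.002800
Back-substitute: b = ∂h/∂y = +0.004164.
Flow = −∇h = (-0.002800 east, -0.004164 north), which points southwest.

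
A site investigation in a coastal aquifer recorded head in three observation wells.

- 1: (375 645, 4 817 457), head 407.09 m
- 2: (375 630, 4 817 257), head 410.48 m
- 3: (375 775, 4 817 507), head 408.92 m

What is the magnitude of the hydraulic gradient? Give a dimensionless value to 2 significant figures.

Differences from 1: to 2 (Δx, Δy, Δh) = (-15, -200, +3.39); to 3 = (130, 50, +1.83).
Determinant of the coordinate differences = (-15)·50 − 130·(-200) = 25250.
∂h/∂x = [(+3.39)·50 − (+1.83)·(-200)] / 25250 = +0.02121
∂h/∂y = [(-15)·(+1.83) − 130·(+3.39)] / 25250 = -0.01854
|∇h| = √(0.02121² + -0.01854²) = 0.02817

0.028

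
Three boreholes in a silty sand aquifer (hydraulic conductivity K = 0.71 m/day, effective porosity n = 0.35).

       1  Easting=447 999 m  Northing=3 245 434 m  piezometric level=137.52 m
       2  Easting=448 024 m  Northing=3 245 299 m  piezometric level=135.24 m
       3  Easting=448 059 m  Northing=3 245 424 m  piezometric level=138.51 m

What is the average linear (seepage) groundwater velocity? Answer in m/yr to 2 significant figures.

Differences from 1: to 2 (Δx, Δy, Δh) = (25, -135, -2.28); to 3 = (60, -10, +0.99).
Determinant of the coordinate differences = 25·(-10) − 60·(-135) = 7850.
∂h/∂x = [(-2.28)·(-10) − (+0.99)·(-135)] / 7850 = +0.01993
∂h/∂y = [25·(+0.99) − 60·(-2.28)] / 7850 = +0.02058
|∇h| = √(0.01993² + 0.02058²) = 0.02865
Seepage velocity v = K·i/n = 0.71 × 0.02865 / 0.35 = 0.05812 m/day = 21.23 m/yr.

21 m/yr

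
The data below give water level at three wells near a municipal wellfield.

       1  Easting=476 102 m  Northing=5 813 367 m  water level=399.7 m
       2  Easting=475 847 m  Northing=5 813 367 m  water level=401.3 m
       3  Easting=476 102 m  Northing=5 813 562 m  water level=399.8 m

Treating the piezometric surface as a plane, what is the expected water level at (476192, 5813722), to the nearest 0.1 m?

399.3 m

∂h/∂x = (401.3 − 399.7) / (475847 − 476102) = -0.006275
∂h/∂y = (399.8 − 399.7) / (5813562 − 5813367) = +0.0005128
h(476192, 5813722) = 399.7 + (-0.006275)·(90) + (+0.0005128)·(355) = 399.7 -0.565 +0.182 = 399.317 m.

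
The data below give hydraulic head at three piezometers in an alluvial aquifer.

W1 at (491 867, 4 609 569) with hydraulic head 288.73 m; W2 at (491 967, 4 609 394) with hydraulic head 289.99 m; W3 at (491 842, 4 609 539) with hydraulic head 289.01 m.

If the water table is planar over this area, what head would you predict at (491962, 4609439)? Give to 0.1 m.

Differences from W1: to W2 (Δx, Δy, Δh) = (100, -175, +1.26); to W3 = (-25, -30, +0.28).
Determinant of the coordinate differences = 100·(-30) − (-25)·(-175) = -7375.
∂h/∂x = [(+1.26)·(-30) − (+0.28)·(-175)] / -7375 = -0.001519
∂h/∂y = [100·(+0.28) − (-25)·(+1.26)] / -7375 = -0.008068
h(491962, 4609439) = 288.73 + (-0.001519)·(95) + (-0.008068)·(-130) = 288.73 -0.144 +1.049 = 289.635 m.

289.6 m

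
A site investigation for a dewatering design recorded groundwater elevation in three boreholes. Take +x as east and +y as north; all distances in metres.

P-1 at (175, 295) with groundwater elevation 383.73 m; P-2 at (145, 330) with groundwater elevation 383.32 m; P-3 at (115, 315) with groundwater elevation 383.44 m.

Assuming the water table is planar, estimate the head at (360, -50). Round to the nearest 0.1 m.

387.6 m

With h = a·x + b·y + c and P-1 as origin, the differences give:
  (-30)·a + 35·b = -0.41
  (-60)·a + 20·b = -0.29
Eliminate b (×20 and ×35, subtract): 1500·a = 1.950 → a = ∂h/∂x = +0.001300
Back-substitute: b = ∂h/∂y = -0.01060.
h(360, -50) = 383.73 + (+0.001300)·(185) + (-0.01060)·(-345) = 383.73 +0.241 +3.657 = 387.628 m.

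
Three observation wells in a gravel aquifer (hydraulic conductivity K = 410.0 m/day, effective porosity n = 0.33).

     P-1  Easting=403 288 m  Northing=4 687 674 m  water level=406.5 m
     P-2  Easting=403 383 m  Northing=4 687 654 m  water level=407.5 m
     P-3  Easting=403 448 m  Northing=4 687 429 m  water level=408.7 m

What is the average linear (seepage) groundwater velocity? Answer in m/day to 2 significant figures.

Taking P-1 as reference: P-2−P-1 = (95, -20, +1.0); P-3−P-1 = (160, -245, +2.2).
Solve a·Δx + b·Δy = Δh: det = 95·(-245) − 160·(-20) = -20075.
∂h/∂x = [(+1.0)·(-245) − (+2.2)·(-20)] / -20075 = +0.01001
∂h/∂y = [95·(+2.2) − 160·(+1.0)] / -20075 = -0.002441
|∇h| = √(0.01001² + -0.002441²) = 0.0103
Seepage velocity v = K·i/n = 410.0 × 0.0103 / 0.33 = 12.8 m/day.

13 m/day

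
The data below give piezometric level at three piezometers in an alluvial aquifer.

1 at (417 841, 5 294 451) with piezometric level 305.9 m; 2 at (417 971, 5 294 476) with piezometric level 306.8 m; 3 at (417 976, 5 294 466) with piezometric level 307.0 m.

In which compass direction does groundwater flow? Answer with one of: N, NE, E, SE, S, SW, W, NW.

With h = a·x + b·y + c and 1 as origin, the differences give:
  130·a + 25·b = +0.9
  135·a + 15·b = +1.1
Eliminate b (×15 and ×25, subtract): -1425·a = -14.00 → a = ∂h/∂x = +0.009825
Back-substitute: b = ∂h/∂y = -0.01509.
Flow = −∇h = (-0.009825 east, +0.01509 north), which points northwest.

NW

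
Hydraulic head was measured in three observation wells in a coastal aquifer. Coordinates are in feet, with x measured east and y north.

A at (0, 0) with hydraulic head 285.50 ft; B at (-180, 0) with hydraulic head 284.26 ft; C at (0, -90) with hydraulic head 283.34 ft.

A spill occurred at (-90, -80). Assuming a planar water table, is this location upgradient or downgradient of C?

downgradient

∂h/∂x = (284.26 − 285.50) / (-180 − 0) = +0.006889
∂h/∂y = (283.34 − 285.50) / (-90 − 0) = +0.02400
Head at (-90, -80) = 285.50 + (+0.006889)·(-90) + (+0.02400)·(-80) = 282.96 ft.
That is lower than the 283.34 ft at C, so the point is downgradient.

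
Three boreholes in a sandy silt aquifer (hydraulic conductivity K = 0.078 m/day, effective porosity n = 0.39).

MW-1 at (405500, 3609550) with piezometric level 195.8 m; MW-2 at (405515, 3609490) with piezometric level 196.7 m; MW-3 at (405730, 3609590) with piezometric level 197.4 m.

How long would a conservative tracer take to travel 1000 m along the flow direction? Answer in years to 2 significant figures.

Taking MW-1 as reference: MW-2−MW-1 = (15, -60, +0.9); MW-3−MW-1 = (230, 40, +1.6).
Solve a·Δx + b·Δy = Δh: det = 15·40 − 230·(-60) = 14400.
∂h/∂x = [(+0.9)·40 − (+1.6)·(-60)] / 14400 = +0.009167
∂h/∂y = [15·(+1.6) − 230·(+0.9)] / 14400 = -0.01271
|∇h| = √(0.009167² + -0.01271²) = 0.01567
Seepage velocity v = K·i/n = 0.078 × 0.01567 / 0.39 = 0.003134 m/day.
t = 1000 / 0.003134 = 3.191e+05 days = 874 years.

870 years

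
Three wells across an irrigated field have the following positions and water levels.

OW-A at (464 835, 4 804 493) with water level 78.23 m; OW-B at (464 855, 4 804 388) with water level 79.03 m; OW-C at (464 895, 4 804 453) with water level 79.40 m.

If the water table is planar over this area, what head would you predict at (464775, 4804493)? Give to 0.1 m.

Three-point gradient (reference OW-A): Δ to OW-B = (20, -105, +0.80), Δ to OW-C = (60, -40, +1.17).
∂h/∂x = +0.01652, ∂h/∂y = -0.004473 (det = 5500).
h(464775, 4804493) = 78.23 + (+0.01652)·(-60) + (-0.004473)·(0) = 78.23 -0.991 -0.000 = 77.239 m.

77.2 m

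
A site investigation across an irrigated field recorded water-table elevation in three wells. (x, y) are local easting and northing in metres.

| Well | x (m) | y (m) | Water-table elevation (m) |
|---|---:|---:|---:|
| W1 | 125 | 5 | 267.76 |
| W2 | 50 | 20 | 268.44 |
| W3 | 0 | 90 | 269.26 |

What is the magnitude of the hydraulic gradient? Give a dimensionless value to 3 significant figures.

0.00994

With h = a·x + b·y + c and W1 as origin, the differences give:
  (-75)·a + 15·b = +0.68
  (-125)·a + 85·b = +1.50
Eliminate b (×85 and ×15, subtract): -4500·a = 35.300 → a = ∂h/∂x = -0.007844
Back-substitute: b = ∂h/∂y = +0.006111.
|∇h| = √(-0.007844² + 0.006111²) = 0.009943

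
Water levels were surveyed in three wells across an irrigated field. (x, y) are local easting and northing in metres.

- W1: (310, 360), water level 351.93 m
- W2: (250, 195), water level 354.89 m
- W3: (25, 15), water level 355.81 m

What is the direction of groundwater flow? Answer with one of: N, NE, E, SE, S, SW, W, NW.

Differences from W1: to W2 (Δx, Δy, Δh) = (-60, -165, +2.96); to W3 = (-285, -345, +3.88).
Determinant of the coordinate differences = (-60)·(-345) − (-285)·(-165) = -26325.
∂h/∂x = [(+2.96)·(-345) − (+3.88)·(-165)] / -26325 = +0.01447
∂h/∂y = [(-60)·(+3.88) − (-285)·(+2.96)] / -26325 = -0.02320
Flow = −∇h = (-0.01447 east, +0.02320 north), which points northwest.

NW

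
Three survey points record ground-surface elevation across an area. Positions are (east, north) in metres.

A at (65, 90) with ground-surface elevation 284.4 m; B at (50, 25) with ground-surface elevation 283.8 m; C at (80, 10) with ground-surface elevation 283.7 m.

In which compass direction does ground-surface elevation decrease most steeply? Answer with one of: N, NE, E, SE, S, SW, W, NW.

S

With z = a·x + b·y + c and A as origin, the differences give:
  (-15)·a + (-65)·b = -0.6
  15·a + (-80)·b = -0.7
Eliminate b (×(-80) and ×(-65), subtract): 2175·a = 2.50 → a = ∂z/∂x = +0.001149
Back-substitute: b = ∂z/∂y = +0.008966.
Steepest decrease is along −∇f = (-0.001149 E, -0.008966 N) → south.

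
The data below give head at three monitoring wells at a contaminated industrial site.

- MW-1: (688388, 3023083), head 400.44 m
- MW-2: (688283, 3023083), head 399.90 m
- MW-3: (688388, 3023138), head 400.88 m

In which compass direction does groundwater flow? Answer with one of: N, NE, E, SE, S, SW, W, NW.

∂h/∂x = (399.90 − 400.44) / (688283 − 688388) = +0.005143
∂h/∂y = (400.88 − 400.44) / (3023138 − 3023083) = +0.008000
Flow = −∇h = (-0.005143 east, -0.008000 north), which points southwest.

SW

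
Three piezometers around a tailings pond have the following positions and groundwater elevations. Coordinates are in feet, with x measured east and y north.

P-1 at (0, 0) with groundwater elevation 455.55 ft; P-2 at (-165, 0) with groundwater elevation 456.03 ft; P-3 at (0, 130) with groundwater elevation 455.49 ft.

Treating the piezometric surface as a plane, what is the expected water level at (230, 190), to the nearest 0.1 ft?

∂h/∂x = (456.03 − 455.55) / (-165 − 0) = -0.002909
∂h/∂y = (455.49 − 455.55) / (130 − 0) = -0.0004615
h(230, 190) = 455.55 + (-0.002909)·(230) + (-0.0004615)·(190) = 455.55 -0.669 -0.088 = 454.793 ft.

454.8 ft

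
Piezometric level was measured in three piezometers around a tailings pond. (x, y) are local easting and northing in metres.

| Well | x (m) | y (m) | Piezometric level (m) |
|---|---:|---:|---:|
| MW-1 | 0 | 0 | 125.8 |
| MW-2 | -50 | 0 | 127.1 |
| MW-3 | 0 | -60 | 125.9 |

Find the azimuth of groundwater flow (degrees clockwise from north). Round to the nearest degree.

∂h/∂x = (127.1 − 125.8) / (-50 − 0) = -0.02600
∂h/∂y = (125.9 − 125.8) / (-60 − 0) = -0.001667
Flow direction (−∇h) has components (+0.02600 E, +0.001667 N).
Azimuth = atan2(E, N) = atan2(+0.02600, +0.001667) = 86.3° ≈ 086°.

086°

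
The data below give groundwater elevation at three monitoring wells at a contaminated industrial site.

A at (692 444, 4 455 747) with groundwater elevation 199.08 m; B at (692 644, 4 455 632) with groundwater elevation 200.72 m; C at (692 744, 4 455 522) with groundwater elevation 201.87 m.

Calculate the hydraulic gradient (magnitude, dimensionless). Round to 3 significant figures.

0.00778

Differences from A: to B (Δx, Δy, Δh) = (200, -115, +1.64); to C = (300, -225, +2.79).
Determinant of the coordinate differences = 200·(-225) − 300·(-115) = -10500.
∂h/∂x = [(+1.64)·(-225) − (+2.79)·(-115)] / -10500 = +0.004586
∂h/∂y = [200·(+2.79) − 300·(+1.64)] / -10500 = -0.006286
|∇h| = √(0.004586² + -0.006286²) = 0.007781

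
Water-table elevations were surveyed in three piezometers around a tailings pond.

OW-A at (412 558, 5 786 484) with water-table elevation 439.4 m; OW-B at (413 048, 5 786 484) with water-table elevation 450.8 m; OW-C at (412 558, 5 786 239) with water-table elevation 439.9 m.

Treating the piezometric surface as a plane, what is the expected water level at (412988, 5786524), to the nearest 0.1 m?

449.3 m

∂h/∂x = (450.8 − 439.4) / (413048 − 412558) = +0.02327
∂h/∂y = (439.9 − 439.4) / (5786239 − 5786484) = -0.002041
h(412988, 5786524) = 439.4 + (+0.02327)·(430) + (-0.002041)·(40) = 439.4 +10.004 -0.082 = 449.322 m.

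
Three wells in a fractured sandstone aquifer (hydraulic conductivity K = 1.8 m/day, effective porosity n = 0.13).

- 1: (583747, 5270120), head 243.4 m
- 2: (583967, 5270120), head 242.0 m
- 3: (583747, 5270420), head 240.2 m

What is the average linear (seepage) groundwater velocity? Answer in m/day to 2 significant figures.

∂h/∂x = (242.0 − 243.4) / (583967 − 583747) = -0.006364
∂h/∂y = (240.2 − 243.4) / (5270420 − 5270120) = -0.01067
|∇h| = √(-0.006364² + -0.01067²) = 0.01242
Seepage velocity v = K·i/n = 1.8 × 0.01242 / 0.13 = 0.172 m/day.

0.17 m/day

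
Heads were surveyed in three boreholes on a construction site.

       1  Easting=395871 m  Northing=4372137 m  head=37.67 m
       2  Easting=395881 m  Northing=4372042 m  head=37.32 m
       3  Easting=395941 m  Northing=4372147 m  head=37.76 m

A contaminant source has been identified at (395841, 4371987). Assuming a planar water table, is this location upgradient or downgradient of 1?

downgradient

Taking 1 as reference: 2−1 = (10, -95, -0.35); 3−1 = (70, 10, +0.09).
Solve a·Δx + b·Δy = Δh: det = 10·10 − 70·(-95) = 6750.
∂h/∂x = [(-0.35)·10 − (+0.09)·(-95)] / 6750 = +0.0007481
∂h/∂y = [10·(+0.09) − 70·(-0.35)] / 6750 = +0.003763
Head at (395841, 4371987) = 37.67 + (+0.0007481)·(-30) + (+0.003763)·(-150) = 37.08 m.
That is lower than the 37.67 m at 1, so the point is downgradient.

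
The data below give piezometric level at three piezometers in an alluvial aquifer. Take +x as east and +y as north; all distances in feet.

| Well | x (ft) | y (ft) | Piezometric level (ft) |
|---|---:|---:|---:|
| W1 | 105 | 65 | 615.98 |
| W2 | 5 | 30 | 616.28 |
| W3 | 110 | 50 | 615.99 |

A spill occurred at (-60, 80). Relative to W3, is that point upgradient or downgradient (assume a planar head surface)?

Taking W1 as reference: W2−W1 = (-100, -35, +0.30); W3−W1 = (5, -15, +0.01).
Solve a·Δx + b·Δy = Δh: det = (-100)·(-15) − 5·(-35) = 1675.
∂h/∂x = [(+0.30)·(-15) − (+0.01)·(-35)] / 1675 = -0.002478
∂h/∂y = [(-100)·(+0.01) − 5·(+0.30)] / 1675 = -0.001493
Head at (-60, 80) = 615.98 + (-0.002478)·(-165) + (-0.001493)·(15) = 616.37 ft.
That is higher than the 615.99 ft at W3, so the point is upgradient.

upgradient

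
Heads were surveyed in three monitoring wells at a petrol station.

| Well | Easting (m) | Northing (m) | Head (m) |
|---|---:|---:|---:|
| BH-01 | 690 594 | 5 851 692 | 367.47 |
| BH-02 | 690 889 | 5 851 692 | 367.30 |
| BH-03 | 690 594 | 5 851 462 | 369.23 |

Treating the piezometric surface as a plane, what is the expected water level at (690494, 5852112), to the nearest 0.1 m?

∂h/∂x = (367.30 − 367.47) / (690889 − 690594) = -0.0005763
∂h/∂y = (369.23 − 367.47) / (5851462 − 5851692) = -0.007652
h(690494, 5852112) = 367.47 + (-0.0005763)·(-100) + (-0.007652)·(420) = 367.47 +0.058 -3.214 = 364.314 m.

364.3 m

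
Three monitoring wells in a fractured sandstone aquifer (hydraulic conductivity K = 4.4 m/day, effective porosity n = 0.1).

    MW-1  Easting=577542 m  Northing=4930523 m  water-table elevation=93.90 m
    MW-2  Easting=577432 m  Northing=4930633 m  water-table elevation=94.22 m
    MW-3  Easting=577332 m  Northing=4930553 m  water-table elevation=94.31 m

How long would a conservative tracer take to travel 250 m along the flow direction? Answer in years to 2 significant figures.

7.4 years

With h = a·x + b·y + c and MW-1 as origin, the differences give:
  (-110)·a + 110·b = +0.32
  (-210)·a + 30·b = +0.41
Eliminate b (×30 and ×110, subtract): 19800·a = -35.500 → a = ∂h/∂x = -0.001793
Back-substitute: b = ∂h/∂y = +0.001116.
|∇h| = √(-0.001793² + 0.001116²) = 0.002112
Seepage velocity v = K·i/n = 4.4 × 0.002112 / 0.1 = 0.09293 m/day.
t = 250 / 0.09293 = 2690 days = 7.36 years.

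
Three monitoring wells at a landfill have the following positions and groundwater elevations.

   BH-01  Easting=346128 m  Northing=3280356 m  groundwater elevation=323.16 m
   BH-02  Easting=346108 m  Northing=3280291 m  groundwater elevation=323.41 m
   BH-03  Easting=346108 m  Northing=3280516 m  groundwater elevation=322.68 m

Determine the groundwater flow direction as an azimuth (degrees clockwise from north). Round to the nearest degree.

031°

Three-point gradient (reference BH-01): Δ to BH-02 = (-20, -65, +0.25), Δ to BH-03 = (-20, 160, -0.48).
∂h/∂x = -0.001956, ∂h/∂y = -0.003244 (det = -4500).
Flow direction (−∇h) has components (+0.001956 E, +0.003244 N).
Azimuth = atan2(E, N) = atan2(+0.001956, +0.003244) = 31.1° ≈ 031°.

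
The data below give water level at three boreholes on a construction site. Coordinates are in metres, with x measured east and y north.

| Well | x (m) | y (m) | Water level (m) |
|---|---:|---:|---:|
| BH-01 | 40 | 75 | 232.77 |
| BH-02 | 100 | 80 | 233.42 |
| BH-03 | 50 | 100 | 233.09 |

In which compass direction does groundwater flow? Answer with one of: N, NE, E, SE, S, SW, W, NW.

Taking BH-01 as reference: BH-02−BH-01 = (60, 5, +0.65); BH-03−BH-01 = (10, 25, +0.32).
Determinant of the coordinate differences = 60·25 − 10·5 = 1450.
∂h/∂x = [(+0.65)·25 − (+0.32)·5] / 1450 = +0.01010
∂h/∂y = [60·(+0.32) − 10·(+0.65)] / 1450 = +0.008759
Flow = −∇h = (-0.01010 east, -0.008759 north), which points southwest.

SW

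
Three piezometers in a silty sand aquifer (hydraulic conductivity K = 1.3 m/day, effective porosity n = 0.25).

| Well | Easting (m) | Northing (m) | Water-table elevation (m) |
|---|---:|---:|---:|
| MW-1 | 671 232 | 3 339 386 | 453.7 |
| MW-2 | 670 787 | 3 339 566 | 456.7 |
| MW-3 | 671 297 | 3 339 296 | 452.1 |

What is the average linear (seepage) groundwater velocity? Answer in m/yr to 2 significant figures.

Taking MW-1 as reference: MW-2−MW-1 = (-445, 180, +3.0); MW-3−MW-1 = (65, -90, -1.6).
Solve a·Δx + b·Δy = Δh: det = (-445)·(-90) − 65·180 = 28350.
∂h/∂x = [(+3.0)·(-90) − (-1.6)·180] / 28350 = +0.0006349
∂h/∂y = [(-445)·(-1.6) − 65·(+3.0)] / 28350 = +0.01824
|∇h| = √(0.0006349² + 0.01824²) = 0.01825
Seepage velocity v = K·i/n = 1.3 × 0.01825 / 0.25 = 0.0949 m/day = 34.66 m/yr.

35 m/yr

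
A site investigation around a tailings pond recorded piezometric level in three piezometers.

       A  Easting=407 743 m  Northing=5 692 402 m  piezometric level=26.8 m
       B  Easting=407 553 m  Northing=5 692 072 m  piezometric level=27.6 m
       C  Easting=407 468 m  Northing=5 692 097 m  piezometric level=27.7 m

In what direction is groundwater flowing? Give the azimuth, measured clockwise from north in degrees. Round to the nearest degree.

047°

With h = a·x + b·y + c and A as origin, the differences give:
  (-190)·a + (-330)·b = +0.8
  (-275)·a + (-305)·b = +0.9
Eliminate b (×(-305) and ×(-330), subtract): -32800·a = 53.00 → a = ∂h/∂x = -0.001616
Back-substitute: b = ∂h/∂y = -0.001494.
Flow direction (−∇h) has components (+0.001616 E, +0.001494 N).
Azimuth = atan2(E, N) = atan2(+0.001616, +0.001494) = 47.2° ≈ 047°.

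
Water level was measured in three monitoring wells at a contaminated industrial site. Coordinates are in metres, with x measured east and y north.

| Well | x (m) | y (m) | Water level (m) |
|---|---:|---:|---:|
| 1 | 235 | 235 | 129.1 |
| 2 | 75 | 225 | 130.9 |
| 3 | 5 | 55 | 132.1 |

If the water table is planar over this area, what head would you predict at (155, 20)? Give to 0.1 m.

130.5 m

With h = a·x + b·y + c and 1 as origin, the differences give:
  (-160)·a + (-10)·b = +1.8
  (-230)·a + (-180)·b = +3.0
Eliminate b (×(-180) and ×(-10), subtract): 26500·a = -294.00 → a = ∂h/∂x = -0.01109
Back-substitute: b = ∂h/∂y = -0.002491.
h(155, 20) = 129.1 + (-0.01109)·(-80) + (-0.002491)·(-215) = 129.1 +0.888 +0.535 = 130.523 m.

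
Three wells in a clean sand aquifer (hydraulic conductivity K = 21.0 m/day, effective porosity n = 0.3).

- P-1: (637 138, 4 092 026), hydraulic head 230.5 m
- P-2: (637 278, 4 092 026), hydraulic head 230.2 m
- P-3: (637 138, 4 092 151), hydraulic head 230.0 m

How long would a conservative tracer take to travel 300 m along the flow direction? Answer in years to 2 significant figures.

2.6 years

∂h/∂x = (230.2 − 230.5) / (637278 − 637138) = -0.002143
∂h/∂y = (230.0 − 230.5) / (4092151 − 4092026) = -0.004000
|∇h| = √(-0.002143² + -0.004000²) = 0.004538
Seepage velocity v = K·i/n = 21.0 × 0.004538 / 0.3 = 0.3177 m/day.
t = 300 / 0.3177 = 944.3 days = 2.59 years.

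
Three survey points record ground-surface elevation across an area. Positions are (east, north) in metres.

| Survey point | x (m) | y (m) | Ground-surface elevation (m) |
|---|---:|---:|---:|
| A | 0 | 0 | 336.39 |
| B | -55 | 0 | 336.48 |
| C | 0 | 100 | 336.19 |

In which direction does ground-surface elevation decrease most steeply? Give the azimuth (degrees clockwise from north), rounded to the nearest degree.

∂z/∂x = (336.48 − 336.39) / (-55 − 0) = -0.001636
∂z/∂y = (336.19 − 336.39) / (100 − 0) = -0.002000
Steepest decrease is along −∇f: components (+0.001636 E, +0.002000 N).
Azimuth = atan2(+0.001636, +0.002000) = 39.3° ≈ 039°.

039°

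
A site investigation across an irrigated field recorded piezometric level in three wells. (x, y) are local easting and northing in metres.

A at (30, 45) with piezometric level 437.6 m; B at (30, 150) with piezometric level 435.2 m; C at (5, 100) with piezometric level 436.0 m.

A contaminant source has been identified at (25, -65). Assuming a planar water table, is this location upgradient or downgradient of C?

upgradient

With h = a·x + b·y + c and A as origin, the differences give:
  0·a + 105·b = -2.4
  (-25)·a + 55·b = -1.6
Eliminate b (×55 and ×105, subtract): 2625·a = 36.00 → a = ∂h/∂x = +0.01371
Back-substitute: b = ∂h/∂y = -0.02286.
Head at (25, -65) = 437.6 + (+0.01371)·(-5) + (-0.02286)·(-110) = 440.05 m.
That is higher than the 436.0 m at C, so the point is upgradient.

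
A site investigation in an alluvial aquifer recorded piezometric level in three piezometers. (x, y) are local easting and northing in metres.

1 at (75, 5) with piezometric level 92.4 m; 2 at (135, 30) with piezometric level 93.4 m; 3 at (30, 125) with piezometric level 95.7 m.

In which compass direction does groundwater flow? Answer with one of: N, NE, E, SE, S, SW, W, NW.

S

With h = a·x + b·y + c and 1 as origin, the differences give:
  60·a + 25·b = +1.0
  (-45)·a + 120·b = +3.3
Eliminate b (×120 and ×25, subtract): 8325·a = 37.50 → a = ∂h/∂x = +0.004505
Back-substitute: b = ∂h/∂y = +0.02919.
Flow = −∇h = (-0.004505 east, -0.02919 north), which points south.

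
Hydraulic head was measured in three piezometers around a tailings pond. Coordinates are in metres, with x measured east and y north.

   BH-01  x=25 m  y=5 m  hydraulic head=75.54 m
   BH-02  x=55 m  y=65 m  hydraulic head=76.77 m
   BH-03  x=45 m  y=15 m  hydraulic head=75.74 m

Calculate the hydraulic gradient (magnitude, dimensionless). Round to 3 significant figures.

Taking BH-01 as reference: BH-02−BH-01 = (30, 60, +1.23); BH-03−BH-01 = (20, 10, +0.20).
Determinant of the coordinate differences = 30·10 − 20·60 = -900.
∂h/∂x = [(+1.23)·10 − (+0.20)·60] / -900 = -0.0003333
∂h/∂y = [30·(+0.20) − 20·(+1.23)] / -900 = +0.02067
|∇h| = √(-0.0003333² + 0.02067²) = 0.02067

0.0207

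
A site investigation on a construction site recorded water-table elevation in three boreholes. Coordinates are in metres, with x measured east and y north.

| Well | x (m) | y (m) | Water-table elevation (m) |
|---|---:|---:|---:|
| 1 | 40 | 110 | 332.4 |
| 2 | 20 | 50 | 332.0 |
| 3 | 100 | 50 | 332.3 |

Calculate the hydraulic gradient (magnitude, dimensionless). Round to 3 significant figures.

Differences from 1: to 2 (Δx, Δy, Δh) = (-20, -60, -0.4); to 3 = (60, -60, -0.1).
Determinant of the coordinate differences = (-20)·(-60) − 60·(-60) = 4800.
∂h/∂x = [(-0.4)·(-60) − (-0.1)·(-60)] / 4800 = +0.003750
∂h/∂y = [(-20)·(-0.1) − 60·(-0.4)] / 4800 = +0.005417
|∇h| = √(0.003750² + 0.005417²) = 0.006588

0.00659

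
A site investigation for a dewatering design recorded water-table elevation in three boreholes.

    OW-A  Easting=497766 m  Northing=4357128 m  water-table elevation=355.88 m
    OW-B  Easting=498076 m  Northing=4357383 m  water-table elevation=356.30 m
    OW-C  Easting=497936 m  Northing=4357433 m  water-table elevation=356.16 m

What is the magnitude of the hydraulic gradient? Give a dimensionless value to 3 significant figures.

0.00115

With h = a·x + b·y + c and OW-A as origin, the differences give:
  310·a + 255·b = +0.42
  170·a + 305·b = +0.28
Eliminate b (×305 and ×255, subtract): 51200·a = 56.700 → a = ∂h/∂x = +0.001107
Back-substitute: b = ∂h/∂y = +0.0003008.
|∇h| = √(0.001107² + 0.0003008²) = 0.001147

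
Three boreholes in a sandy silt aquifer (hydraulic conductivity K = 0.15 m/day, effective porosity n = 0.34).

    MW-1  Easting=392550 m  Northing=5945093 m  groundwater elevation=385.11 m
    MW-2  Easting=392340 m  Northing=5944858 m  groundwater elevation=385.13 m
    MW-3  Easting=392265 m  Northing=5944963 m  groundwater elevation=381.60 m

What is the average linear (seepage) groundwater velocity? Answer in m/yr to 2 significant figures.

4.5 m/yr

With h = a·x + b·y + c and MW-1 as origin, the differences give:
  (-210)·a + (-235)·b = +0.02
  (-285)·a + (-130)·b = -3.51
Eliminate b (×(-130) and ×(-235), subtract): -39675·a = -827.450 → a = ∂h/∂x = +0.02086
Back-substitute: b = ∂h/∂y = -0.01872.
|∇h| = √(0.02086² + -0.01872²) = 0.02803
Seepage velocity v = K·i/n = 0.15 × 0.02803 / 0.34 = 0.01237 m/day = 4.518 m/yr.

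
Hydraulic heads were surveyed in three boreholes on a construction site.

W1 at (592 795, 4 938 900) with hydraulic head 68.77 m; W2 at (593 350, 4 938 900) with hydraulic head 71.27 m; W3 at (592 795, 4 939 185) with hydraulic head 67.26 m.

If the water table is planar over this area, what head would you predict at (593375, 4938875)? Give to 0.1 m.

71.5 m

∂h/∂x = (71.27 − 68.77) / (593350 − 592795) = +0.004505
∂h/∂y = (67.26 − 68.77) / (4939185 − 4938900) = -0.005298
h(593375, 4938875) = 68.77 + (+0.004505)·(580) + (-0.005298)·(-25) = 68.77 +2.613 +0.132 = 71.515 m.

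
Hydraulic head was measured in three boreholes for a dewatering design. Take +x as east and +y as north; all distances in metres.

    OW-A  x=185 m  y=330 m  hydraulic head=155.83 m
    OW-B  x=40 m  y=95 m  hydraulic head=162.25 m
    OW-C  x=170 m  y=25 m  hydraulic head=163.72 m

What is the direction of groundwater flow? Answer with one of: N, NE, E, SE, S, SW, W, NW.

N

Differences from OW-A: to OW-B (Δx, Δy, Δh) = (-145, -235, +6.42); to OW-C = (-15, -305, +7.89).
Determinant of the coordinate differences = (-145)·(-305) − (-15)·(-235) = 40700.
∂h/∂x = [(+6.42)·(-305) − (+7.89)·(-235)] / 40700 = -0.002554
∂h/∂y = [(-145)·(+7.89) − (-15)·(+6.42)] / 40700 = -0.02574
Flow = −∇h = (+0.002554 east, +0.02574 north), which points north.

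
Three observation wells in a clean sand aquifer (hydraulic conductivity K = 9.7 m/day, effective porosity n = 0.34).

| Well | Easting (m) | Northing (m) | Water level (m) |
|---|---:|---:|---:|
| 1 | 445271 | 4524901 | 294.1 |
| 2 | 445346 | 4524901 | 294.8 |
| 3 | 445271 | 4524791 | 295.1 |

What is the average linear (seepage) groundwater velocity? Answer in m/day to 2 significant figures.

0.37 m/day

∂h/∂x = (294.8 − 294.1) / (445346 − 445271) = +0.009333
∂h/∂y = (295.1 − 294.1) / (4524791 − 4524901) = -0.009091
|∇h| = √(0.009333² + -0.009091²) = 0.01303
Seepage velocity v = K·i/n = 9.7 × 0.01303 / 0.34 = 0.3717 m/day.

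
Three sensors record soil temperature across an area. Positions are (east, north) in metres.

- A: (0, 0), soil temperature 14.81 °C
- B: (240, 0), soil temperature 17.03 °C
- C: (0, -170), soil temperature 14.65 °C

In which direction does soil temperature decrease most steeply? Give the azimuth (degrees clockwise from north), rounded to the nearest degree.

∂T/∂x = (17.03 − 14.81) / (240 − 0) = +0.009250
∂T/∂y = (14.65 − 14.81) / (-170 − 0) = +0.0009412
Steepest decrease is along −∇f: components (-0.009250 E, -0.0009412 N).
Azimuth = atan2(-0.009250, -0.0009412) = 264.2° ≈ 264°.

264°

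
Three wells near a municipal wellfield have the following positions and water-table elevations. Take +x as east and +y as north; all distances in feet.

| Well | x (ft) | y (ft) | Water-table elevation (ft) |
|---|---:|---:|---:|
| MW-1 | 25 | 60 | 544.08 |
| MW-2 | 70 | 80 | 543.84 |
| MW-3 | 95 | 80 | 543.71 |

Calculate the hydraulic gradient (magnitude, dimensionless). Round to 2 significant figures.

0.0052

With h = a·x + b·y + c and MW-1 as origin, the differences give:
  45·a + 20·b = -0.24
  70·a + 20·b = -0.37
Eliminate b (×20 and ×20, subtract): -500·a = 2.600 → a = ∂h/∂x = -0.005200
Back-substitute: b = ∂h/∂y = -0.0003000.
|∇h| = √(-0.005200² + -0.0003000²) = 0.005209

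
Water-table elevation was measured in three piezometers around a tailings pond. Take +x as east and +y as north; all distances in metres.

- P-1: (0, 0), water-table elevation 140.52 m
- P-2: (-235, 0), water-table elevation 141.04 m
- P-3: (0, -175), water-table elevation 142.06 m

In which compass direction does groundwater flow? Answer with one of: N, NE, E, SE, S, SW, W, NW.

N

∂h/∂x = (141.04 − 140.52) / (-235 − 0) = -0.002213
∂h/∂y = (142.06 − 140.52) / (-175 − 0) = -0.008800
Flow = −∇h = (+0.002213 east, +0.008800 north), which points north.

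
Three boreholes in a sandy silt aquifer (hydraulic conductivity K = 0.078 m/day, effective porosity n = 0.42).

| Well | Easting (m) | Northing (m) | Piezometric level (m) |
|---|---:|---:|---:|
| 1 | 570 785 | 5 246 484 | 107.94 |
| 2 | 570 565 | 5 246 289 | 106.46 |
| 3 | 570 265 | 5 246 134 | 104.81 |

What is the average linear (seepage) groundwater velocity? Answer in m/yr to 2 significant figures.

0.34 m/yr

Three-point gradient (reference 1): Δ to 2 = (-220, -195, -1.48), Δ to 3 = (-520, -350, -3.13).
∂h/∂x = +0.003785, ∂h/∂y = +0.003320 (det = -24400).
|∇h| = √(0.003785² + 0.003320²) = 0.005035
Seepage velocity v = K·i/n = 0.078 × 0.005035 / 0.42 = 0.0009351 m/day = 0.3415 m/yr.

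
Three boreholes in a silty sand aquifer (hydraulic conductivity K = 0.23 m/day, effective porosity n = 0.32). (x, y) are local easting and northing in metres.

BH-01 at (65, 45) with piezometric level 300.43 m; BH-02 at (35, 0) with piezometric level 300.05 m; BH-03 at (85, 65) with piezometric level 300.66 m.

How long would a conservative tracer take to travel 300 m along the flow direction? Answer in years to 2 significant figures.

Taking BH-01 as reference: BH-02−BH-01 = (-30, -45, -0.38); BH-03−BH-01 = (20, 20, +0.23).
Determinant of the coordinate differences = (-30)·20 − 20·(-45) = 300.
∂h/∂x = [(-0.38)·20 − (+0.23)·(-45)] / 300 = +0.009167
∂h/∂y = [(-30)·(+0.23) − 20·(-0.38)] / 300 = +0.002333
|∇h| = √(0.009167² + 0.002333²) = 0.009459
Seepage velocity v = K·i/n = 0.23 × 0.009459 / 0.32 = 0.006799 m/day.
t = 300 / 0.006799 = 4.412e+04 days = 121 years.

120 years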